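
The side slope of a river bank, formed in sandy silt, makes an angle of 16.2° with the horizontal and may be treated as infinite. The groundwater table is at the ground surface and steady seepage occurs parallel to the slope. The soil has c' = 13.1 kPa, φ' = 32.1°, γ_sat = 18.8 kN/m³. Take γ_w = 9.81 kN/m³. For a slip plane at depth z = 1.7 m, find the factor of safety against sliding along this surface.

FS = 2.56

With seepage parallel to the slope and the water table at the surface, the effective normal stress on the slip plane uses the buoyant unit weight γ' = γ_sat − γ_w while the driving shear stress uses γ_sat:
FS = [c' + γ' z cos²β tanφ'] / [γ_sat z sinβ cosβ]
γ' = 18.8 − 9.81 = 8.99 kN/m³
Numerator = 13.1 + 8.99·1.7·cos²16.2°·tan32.1° = 13.1 + 8.99·1.7·0.9222·0.6273 = 21.941 kPa
Denominator = 18.8·1.7·sin16.2°·cos16.2° = 18.8·1.7·0.2790·0.9603 = 8.563 kPa
FS = 21.941 / 8.563 = 2.562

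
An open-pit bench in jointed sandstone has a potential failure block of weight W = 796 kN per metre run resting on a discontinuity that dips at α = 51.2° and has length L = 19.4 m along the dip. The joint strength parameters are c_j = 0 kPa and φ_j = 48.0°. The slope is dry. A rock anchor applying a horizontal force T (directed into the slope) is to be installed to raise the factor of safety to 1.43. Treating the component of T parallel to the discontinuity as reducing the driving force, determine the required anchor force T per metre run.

Resolving forces along and normal to the sliding plane, with the horizontal anchor force T adding T·sinα to the effective normal force and T·cosα acting up the plane against the driving force:
FS = [c_jL + (W cosα + T sinα) tanφ_j] / [W sinα − T cosα]
Without the anchor: N' = 498.8 kN/m, driving T_d = 620.4 kN/m, resisting R = 0·19.4 + 498.8·tan48.0° = 553.9 kN/m, FS = 0.89.
Setting FS = 1.43 and solving for T:
1.43·(620.4 − T cos51.2°) = 553.9 + T sin51.2°·tan48.0°
T·(sin51.2°·tan48.0° + 1.43·cos51.2°) = 1.43·620.4 − 553.9
T·(0.7793·1.1106 + 1.43·0.6266) = 887.1 − 553.9 = 333.2
T·1.7616 = 333.2
T = 189.1 kN/m

T = 189 kN/m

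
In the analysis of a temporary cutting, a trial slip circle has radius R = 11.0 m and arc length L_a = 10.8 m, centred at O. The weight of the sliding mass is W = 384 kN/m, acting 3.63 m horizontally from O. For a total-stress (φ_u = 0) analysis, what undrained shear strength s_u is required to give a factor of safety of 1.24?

FS = s_u·L_a·R / (W·d), so s_u = FS·W·d / (L_a·R).
s_u = 1.24·384·3.63 / (10.80·11.0) = 1728.5 / 118.80 = 14.55 kPa

s_u = 14.5 kPa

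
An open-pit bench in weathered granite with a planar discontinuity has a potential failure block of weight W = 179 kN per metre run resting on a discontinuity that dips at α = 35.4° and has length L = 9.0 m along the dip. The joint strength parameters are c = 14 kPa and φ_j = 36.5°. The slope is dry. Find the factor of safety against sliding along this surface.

FS = 2.26

Resolving the block weight along and normal to the plane and applying the Mohr–Coulomb strength on the joint:
N' = W cosα = 179·cos35.4° = 145.9 kN/m
Driving force T = W sinα = 179·sin35.4° = 103.7 kN/m
Resisting force R = c·L + N'·tanφ_j = 14·9.0 + 145.9·tan36.5° = 126.0 + 108.0 = 234.0 kN/m
FS = R / T = 234.0 / 103.7 = 2.256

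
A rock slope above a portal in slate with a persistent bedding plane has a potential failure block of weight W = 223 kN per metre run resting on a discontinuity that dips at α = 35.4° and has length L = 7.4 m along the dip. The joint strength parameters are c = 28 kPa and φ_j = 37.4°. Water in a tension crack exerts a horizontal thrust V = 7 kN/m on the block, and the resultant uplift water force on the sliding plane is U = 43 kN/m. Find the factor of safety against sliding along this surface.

Resolving the block weight along and normal to the plane and applying the Mohr–Coulomb strength on the joint:
N' = W cosα − U − V sinα = 223·cos35.4° − 43 − 7·sin35.4° = 134.7 kN/m
Driving force T = W sinα + V cosα = 223·sin35.4° + 7·cos35.4° = 134.9 kN/m
Resisting force R = c·L + N'·tanφ_j = 28·7.4 + 134.7·tan37.4° = 207.2 + 103.0 = 310.2 kN/m
FS = R / T = 310.2 / 134.9 = 2.300

FS = 2.30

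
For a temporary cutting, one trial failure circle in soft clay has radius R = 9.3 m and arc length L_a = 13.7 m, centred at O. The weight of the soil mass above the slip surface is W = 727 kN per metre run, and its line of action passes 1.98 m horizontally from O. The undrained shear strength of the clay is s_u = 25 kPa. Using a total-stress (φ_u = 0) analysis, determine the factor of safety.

Taking moments about the centre O, the resisting moment is provided by the undrained shear strength acting along the arc:
M_R = s_u·L_a·R = 25·13.70·9.3 = 3185.3 kN·m/m
M_D = W·d = 727·1.98 = 1439.5 kN·m/m
FS = M_R / M_D = 3185.3 / 1439.5 = 2.213

FS = 2.21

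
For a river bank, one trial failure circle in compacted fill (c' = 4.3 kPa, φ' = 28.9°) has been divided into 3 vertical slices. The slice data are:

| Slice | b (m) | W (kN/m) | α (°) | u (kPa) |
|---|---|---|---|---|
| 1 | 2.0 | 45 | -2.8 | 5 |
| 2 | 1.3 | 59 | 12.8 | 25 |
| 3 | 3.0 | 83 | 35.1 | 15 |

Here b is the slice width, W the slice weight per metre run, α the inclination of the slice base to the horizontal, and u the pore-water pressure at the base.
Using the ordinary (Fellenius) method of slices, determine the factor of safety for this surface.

FS = 1.19

Ordinary method of slices: FS = Σ[c'·Δl_i + (W_i cosα_i − u_i·Δl_i)·tanφ'] / Σ W_i sinα_i, with Δl_i = b_i / cosα_i.
Slice 1: Δl = 2.0/cos(-2.8°) = 2.002 m; N'_1 = 45·cos(-2.8°) − 5·2.002 = 34.9; c'Δl = 8.61; W sinα = -2.2
Slice 2: Δl = 1.3/cos12.8° = 1.333 m; N'_2 = 59·cos12.8° − 25·1.333 = 24.2; c'Δl = 5.73; W sinα = 13.1
Slice 3: Δl = 3.0/cos35.1° = 3.667 m; N'_3 = 83·cos35.1° − 15·3.667 = 12.9; c'Δl = 15.77; W sinα = 47.7
Σc'Δl = 30.1 kN/m; ΣN' = 72.0 kN/m; ΣW sinα = 58.6 kN/m
Resisting = 30.1 + 72.0·tan28.9° = 30.1 + 39.8 = 69.9 kN/m
FS = 69.9 / 58.6 = 1.193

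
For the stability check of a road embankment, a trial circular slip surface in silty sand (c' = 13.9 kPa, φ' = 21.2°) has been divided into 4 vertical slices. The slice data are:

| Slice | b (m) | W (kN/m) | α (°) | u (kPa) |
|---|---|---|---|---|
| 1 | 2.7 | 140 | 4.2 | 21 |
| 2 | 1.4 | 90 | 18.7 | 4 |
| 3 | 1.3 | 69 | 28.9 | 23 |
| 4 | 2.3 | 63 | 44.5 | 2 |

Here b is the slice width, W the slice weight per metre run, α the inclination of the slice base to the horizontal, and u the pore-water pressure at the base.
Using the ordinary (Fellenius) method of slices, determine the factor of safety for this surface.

FS = 1.81

Ordinary method of slices: FS = Σ[c'·Δl_i + (W_i cosα_i − u_i·Δl_i)·tanφ'] / Σ W_i sinα_i, with Δl_i = b_i / cosα_i.
Slice 1: Δl = 2.7/cos4.2° = 2.707 m; N'_1 = 140·cos4.2° − 21·2.707 = 82.8; c'Δl = 37.63; W sinα = 10.3
Slice 2: Δl = 1.4/cos18.7° = 1.478 m; N'_2 = 90·cos18.7° − 4·1.478 = 79.3; c'Δl = 20.54; W sinα = 28.9
Slice 3: Δl = 1.3/cos28.9° = 1.485 m; N'_3 = 69·cos28.9° − 23·1.485 = 26.3; c'Δl = 20.64; W sinα = 33.3
Slice 4: Δl = 2.3/cos44.5° = 3.225 m; N'_4 = 63·cos44.5° − 2·3.225 = 38.5; c'Δl = 44.82; W sinα = 44.2
Σc'Δl = 123.6 kN/m; ΣN' = 226.8 kN/m; ΣW sinα = 116.6 kN/m
Resisting = 123.6 + 226.8·tan21.2° = 123.6 + 88.0 = 211.6 kN/m
FS = 211.6 / 116.6 = 1.815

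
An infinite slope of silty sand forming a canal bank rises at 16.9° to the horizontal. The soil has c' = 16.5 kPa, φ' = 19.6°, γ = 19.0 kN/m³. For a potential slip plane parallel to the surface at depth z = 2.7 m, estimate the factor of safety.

FS = 2.33

For an infinite slope with a slip plane parallel to the surface (no pore pressure): FS = [c' + γz cos²β tanφ'] / [γz sinβ cosβ].
γz = 19.0·2.7 = 51.30 kN/m²
Numerator = 16.5 + 51.30·cos²16.9°·tan19.6° = 16.5 + 51.30·0.9155·0.3561 = 33.223 kPa
Denominator = 51.30·sin16.9°·cos16.9° = 51.30·0.2907·0.9568 = 14.269 kPa
FS = 33.223 / 14.269 = 2.328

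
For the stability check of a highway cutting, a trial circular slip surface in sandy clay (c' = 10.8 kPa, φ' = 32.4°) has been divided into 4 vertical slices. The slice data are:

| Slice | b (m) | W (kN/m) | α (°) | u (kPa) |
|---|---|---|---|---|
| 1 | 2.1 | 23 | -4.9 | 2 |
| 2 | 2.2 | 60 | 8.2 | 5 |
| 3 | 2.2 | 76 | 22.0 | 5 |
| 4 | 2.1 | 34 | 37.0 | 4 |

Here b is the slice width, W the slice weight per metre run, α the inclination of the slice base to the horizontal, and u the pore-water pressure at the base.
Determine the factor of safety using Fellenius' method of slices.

Ordinary method of slices: FS = Σ[c'·Δl_i + (W_i cosα_i − u_i·Δl_i)·tanφ'] / Σ W_i sinα_i, with Δl_i = b_i / cosα_i.
Slice 1: Δl = 2.1/cos(-4.9°) = 2.108 m; N'_1 = 23·cos(-4.9°) − 2·2.108 = 18.7; c'Δl = 22.76; W sinα = -2.0
Slice 2: Δl = 2.2/cos8.2° = 2.223 m; N'_2 = 60·cos8.2° − 5·2.223 = 48.3; c'Δl = 24.01; W sinα = 8.6
Slice 3: Δl = 2.2/cos22.0° = 2.373 m; N'_3 = 76·cos22.0° − 5·2.373 = 58.6; c'Δl = 25.63; W sinα = 28.5
Slice 4: Δl = 2.1/cos37.0° = 2.629 m; N'_4 = 34·cos37.0° − 4·2.629 = 16.6; c'Δl = 28.40; W sinα = 20.5
Σc'Δl = 100.8 kN/m; ΣN' = 142.2 kN/m; ΣW sinα = 55.5 kN/m
Resisting = 100.8 + 142.2·tan32.4° = 100.8 + 90.3 = 191.0 kN/m
FS = 191.0 / 55.5 = 3.441

FS = 3.44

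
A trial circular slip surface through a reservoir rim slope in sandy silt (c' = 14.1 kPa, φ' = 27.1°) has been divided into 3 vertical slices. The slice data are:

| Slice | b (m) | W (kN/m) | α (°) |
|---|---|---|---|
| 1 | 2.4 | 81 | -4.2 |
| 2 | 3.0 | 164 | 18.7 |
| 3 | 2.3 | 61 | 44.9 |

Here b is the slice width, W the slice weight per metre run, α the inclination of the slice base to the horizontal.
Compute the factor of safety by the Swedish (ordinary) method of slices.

Ordinary method of slices: FS = Σ[c'·Δl_i + (W_i cosα_i)·tanφ'] / Σ W_i sinα_i, with Δl_i = b_i / cosα_i.
Slice 1: Δl = 2.4/cos(-4.2°) = 2.406 m; N'_1 = 81·cos(-4.2°) = 80.8; c'Δl = 33.93; W sinα = -5.9
Slice 2: Δl = 3.0/cos18.7° = 3.167 m; N'_2 = 164·cos18.7° = 155.3; c'Δl = 44.66; W sinα = 52.6
Slice 3: Δl = 2.3/cos44.9° = 3.247 m; N'_3 = 61·cos44.9° = 43.2; c'Δl = 45.78; W sinα = 43.1
Σc'Δl = 124.4 kN/m; ΣN' = 279.3 kN/m; ΣW sinα = 89.7 kN/m
Resisting = 124.4 + 279.3·tan27.1° = 124.4 + 142.9 = 267.3 kN/m
FS = 267.3 / 89.7 = 2.980

FS = 2.98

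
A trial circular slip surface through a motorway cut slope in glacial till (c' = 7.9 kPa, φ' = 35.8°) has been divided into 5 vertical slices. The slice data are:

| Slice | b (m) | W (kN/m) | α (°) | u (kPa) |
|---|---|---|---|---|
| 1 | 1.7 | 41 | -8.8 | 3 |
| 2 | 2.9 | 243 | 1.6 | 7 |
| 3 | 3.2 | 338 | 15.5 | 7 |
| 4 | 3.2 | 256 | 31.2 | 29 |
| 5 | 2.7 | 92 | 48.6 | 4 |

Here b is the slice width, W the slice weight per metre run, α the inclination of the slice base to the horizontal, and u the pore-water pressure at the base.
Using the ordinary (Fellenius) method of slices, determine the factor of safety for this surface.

Ordinary method of slices: FS = Σ[c'·Δl_i + (W_i cosα_i − u_i·Δl_i)·tanφ'] / Σ W_i sinα_i, with Δl_i = b_i / cosα_i.
Slice 1: Δl = 1.7/cos(-8.8°) = 1.720 m; N'_1 = 41·cos(-8.8°) − 3·1.720 = 35.4; c'Δl = 13.59; W sinα = -6.3
Slice 2: Δl = 2.9/cos1.6° = 2.901 m; N'_2 = 243·cos1.6° − 7·2.901 = 222.6; c'Δl = 22.92; W sinα = 6.8
Slice 3: Δl = 3.2/cos15.5° = 3.321 m; N'_3 = 338·cos15.5° − 7·3.321 = 302.5; c'Δl = 26.23; W sinα = 90.3
Slice 4: Δl = 3.2/cos31.2° = 3.741 m; N'_4 = 256·cos31.2° − 29·3.741 = 110.5; c'Δl = 29.55; W sinα = 132.6
Slice 5: Δl = 2.7/cos48.6° = 4.083 m; N'_5 = 92·cos48.6° − 4·4.083 = 44.5; c'Δl = 32.25; W sinα = 69.0
Σc'Δl = 124.6 kN/m; ΣN' = 715.4 kN/m; ΣW sinα = 292.5 kN/m
Resisting = 124.6 + 715.4·tan35.8° = 124.6 + 516.0 = 640.5 kN/m
FS = 640.5 / 292.5 = 2.190

FS = 2.19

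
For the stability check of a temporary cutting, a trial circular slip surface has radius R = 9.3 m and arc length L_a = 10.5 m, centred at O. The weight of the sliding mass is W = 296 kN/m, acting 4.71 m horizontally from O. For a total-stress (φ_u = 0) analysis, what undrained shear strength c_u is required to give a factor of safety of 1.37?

c_u = 19.6 kPa

FS = c_u·L_a·R / (W·d), so c_u = FS·W·d / (L_a·R).
c_u = 1.37·296·4.71 / (10.50·9.3) = 1910.0 / 97.65 = 19.56 kPa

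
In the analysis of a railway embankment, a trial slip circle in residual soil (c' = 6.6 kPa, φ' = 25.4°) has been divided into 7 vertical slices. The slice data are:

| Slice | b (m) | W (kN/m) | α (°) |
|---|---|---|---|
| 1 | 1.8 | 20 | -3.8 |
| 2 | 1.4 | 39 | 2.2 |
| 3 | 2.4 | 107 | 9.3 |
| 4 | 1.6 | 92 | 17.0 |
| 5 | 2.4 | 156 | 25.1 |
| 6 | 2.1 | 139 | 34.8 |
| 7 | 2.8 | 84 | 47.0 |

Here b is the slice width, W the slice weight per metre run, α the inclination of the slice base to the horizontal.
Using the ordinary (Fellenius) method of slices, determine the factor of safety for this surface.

FS = 1.50

Ordinary method of slices: FS = Σ[c'·Δl_i + (W_i cosα_i)·tanφ'] / Σ W_i sinα_i, with Δl_i = b_i / cosα_i.
Slice 1: Δl = 1.8/cos(-3.8°) = 1.804 m; N'_1 = 20·cos(-3.8°) = 20.0; c'Δl = 11.91; W sinα = -1.3
Slice 2: Δl = 1.4/cos2.2° = 1.401 m; N'_2 = 39·cos2.2° = 39.0; c'Δl = 9.25; W sinα = 1.5
Slice 3: Δl = 2.4/cos9.3° = 2.432 m; N'_3 = 107·cos9.3° = 105.6; c'Δl = 16.05; W sinα = 17.3
Slice 4: Δl = 1.6/cos17.0° = 1.673 m; N'_4 = 92·cos17.0° = 88.0; c'Δl = 11.04; W sinα = 26.9
Slice 5: Δl = 2.4/cos25.1° = 2.650 m; N'_5 = 156·cos25.1° = 141.3; c'Δl = 17.49; W sinα = 66.2
Slice 6: Δl = 2.1/cos34.8° = 2.557 m; N'_6 = 139·cos34.8° = 114.1; c'Δl = 16.88; W sinα = 79.3
Slice 7: Δl = 2.8/cos47.0° = 4.106 m; N'_7 = 84·cos47.0° = 57.3; c'Δl = 27.10; W sinα = 61.4
Σc'Δl = 109.7 kN/m; ΣN' = 565.2 kN/m; ΣW sinα = 251.3 kN/m
Resisting = 109.7 + 565.2·tan25.4° = 109.7 + 268.4 = 378.1 kN/m
FS = 378.1 / 251.3 = 1.505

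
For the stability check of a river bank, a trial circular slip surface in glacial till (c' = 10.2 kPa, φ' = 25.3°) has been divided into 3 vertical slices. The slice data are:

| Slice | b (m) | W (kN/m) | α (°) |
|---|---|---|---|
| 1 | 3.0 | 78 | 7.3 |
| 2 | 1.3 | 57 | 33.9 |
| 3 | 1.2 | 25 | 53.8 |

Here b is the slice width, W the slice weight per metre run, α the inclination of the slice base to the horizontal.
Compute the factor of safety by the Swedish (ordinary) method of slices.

Ordinary method of slices: FS = Σ[c'·Δl_i + (W_i cosα_i)·tanφ'] / Σ W_i sinα_i, with Δl_i = b_i / cosα_i.
Slice 1: Δl = 3.0/cos7.3° = 3.025 m; N'_1 = 78·cos7.3° = 77.4; c'Δl = 30.85; W sinα = 9.9
Slice 2: Δl = 1.3/cos33.9° = 1.566 m; N'_2 = 57·cos33.9° = 47.3; c'Δl = 15.98; W sinα = 31.8
Slice 3: Δl = 1.2/cos53.8° = 2.032 m; N'_3 = 25·cos53.8° = 14.8; c'Δl = 20.72; W sinα = 20.2
Σc'Δl = 67.6 kN/m; ΣN' = 139.4 kN/m; ΣW sinα = 61.9 kN/m
Resisting = 67.6 + 139.4·tan25.3° = 67.6 + 65.9 = 133.5 kN/m
FS = 133.5 / 61.9 = 2.157

FS = 2.16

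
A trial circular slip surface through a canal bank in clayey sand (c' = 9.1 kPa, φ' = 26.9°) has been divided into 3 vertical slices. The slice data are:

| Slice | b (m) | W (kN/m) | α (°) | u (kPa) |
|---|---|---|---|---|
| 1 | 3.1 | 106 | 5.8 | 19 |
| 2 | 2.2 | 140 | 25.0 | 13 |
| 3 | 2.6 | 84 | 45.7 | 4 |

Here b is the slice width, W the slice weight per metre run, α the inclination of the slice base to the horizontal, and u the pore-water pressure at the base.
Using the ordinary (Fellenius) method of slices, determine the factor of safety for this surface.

FS = 1.37

Ordinary method of slices: FS = Σ[c'·Δl_i + (W_i cosα_i − u_i·Δl_i)·tanφ'] / Σ W_i sinα_i, with Δl_i = b_i / cosα_i.
Slice 1: Δl = 3.1/cos5.8° = 3.116 m; N'_1 = 106·cos5.8° − 19·3.116 = 46.3; c'Δl = 28.36; W sinα = 10.7
Slice 2: Δl = 2.2/cos25.0° = 2.427 m; N'_2 = 140·cos25.0° − 13·2.427 = 95.3; c'Δl = 22.09; W sinα = 59.2
Slice 3: Δl = 2.6/cos45.7° = 3.723 m; N'_3 = 84·cos45.7° − 4·3.723 = 43.8; c'Δl = 33.88; W sinα = 60.1
Σc'Δl = 84.3 kN/m; ΣN' = 185.4 kN/m; ΣW sinα = 130.0 kN/m
Resisting = 84.3 + 185.4·tan26.9° = 84.3 + 94.0 = 178.4 kN/m
FS = 178.4 / 130.0 = 1.372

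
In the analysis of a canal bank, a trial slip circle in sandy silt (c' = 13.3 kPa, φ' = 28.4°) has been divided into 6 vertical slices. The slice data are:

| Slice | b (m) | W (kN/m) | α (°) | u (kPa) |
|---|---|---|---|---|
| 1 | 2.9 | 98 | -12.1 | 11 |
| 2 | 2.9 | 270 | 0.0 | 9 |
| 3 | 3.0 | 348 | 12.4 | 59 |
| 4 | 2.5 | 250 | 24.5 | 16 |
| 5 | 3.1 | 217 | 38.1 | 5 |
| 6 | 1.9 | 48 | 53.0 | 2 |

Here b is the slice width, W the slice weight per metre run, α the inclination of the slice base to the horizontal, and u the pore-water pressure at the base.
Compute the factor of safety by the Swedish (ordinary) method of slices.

FS = 2.10

Ordinary method of slices: FS = Σ[c'·Δl_i + (W_i cosα_i − u_i·Δl_i)·tanφ'] / Σ W_i sinα_i, with Δl_i = b_i / cosα_i.
Slice 1: Δl = 2.9/cos(-12.1°) = 2.966 m; N'_1 = 98·cos(-12.1°) − 11·2.966 = 63.2; c'Δl = 39.45; W sinα = -20.5
Slice 2: Δl = 2.9/cos0.0° = 2.900 m; N'_2 = 270·cos0.0° − 9·2.900 = 243.9; c'Δl = 38.57; W sinα = 0.0
Slice 3: Δl = 3.0/cos12.4° = 3.072 m; N'_3 = 348·cos12.4° − 59·3.072 = 158.7; c'Δl = 40.85; W sinα = 74.7
Slice 4: Δl = 2.5/cos24.5° = 2.747 m; N'_4 = 250·cos24.5° − 16·2.747 = 183.5; c'Δl = 36.54; W sinα = 103.7
Slice 5: Δl = 3.1/cos38.1° = 3.939 m; N'_5 = 217·cos38.1° − 5·3.939 = 151.1; c'Δl = 52.39; W sinα = 133.9
Slice 6: Δl = 1.9/cos53.0° = 3.157 m; N'_6 = 48·cos53.0° − 2·3.157 = 22.6; c'Δl = 41.99; W sinα = 38.3
Σc'Δl = 249.8 kN/m; ΣN' = 822.9 kN/m; ΣW sinα = 330.1 kN/m
Resisting = 249.8 + 822.9·tan28.4° = 249.8 + 445.0 = 694.7 kN/m
FS = 694.7 / 330.1 = 2.105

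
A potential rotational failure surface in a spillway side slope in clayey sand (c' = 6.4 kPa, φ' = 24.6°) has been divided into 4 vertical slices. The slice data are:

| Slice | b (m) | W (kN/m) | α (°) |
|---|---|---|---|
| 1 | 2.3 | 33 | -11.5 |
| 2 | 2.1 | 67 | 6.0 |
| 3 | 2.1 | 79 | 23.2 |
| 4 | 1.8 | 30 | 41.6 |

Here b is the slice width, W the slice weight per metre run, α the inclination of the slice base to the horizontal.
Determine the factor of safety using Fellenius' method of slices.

FS = 2.86

Ordinary method of slices: FS = Σ[c'·Δl_i + (W_i cosα_i)·tanφ'] / Σ W_i sinα_i, with Δl_i = b_i / cosα_i.
Slice 1: Δl = 2.3/cos(-11.5°) = 2.347 m; N'_1 = 33·cos(-11.5°) = 32.3; c'Δl = 15.02; W sinα = -6.6
Slice 2: Δl = 2.1/cos6.0° = 2.112 m; N'_2 = 67·cos6.0° = 66.6; c'Δl = 13.51; W sinα = 7.0
Slice 3: Δl = 2.1/cos23.2° = 2.285 m; N'_3 = 79·cos23.2° = 72.6; c'Δl = 14.62; W sinα = 31.1
Slice 4: Δl = 1.8/cos41.6° = 2.407 m; N'_4 = 30·cos41.6° = 22.4; c'Δl = 15.41; W sinα = 19.9
Σc'Δl = 58.6 kN/m; ΣN' = 194.0 kN/m; ΣW sinα = 51.5 kN/m
Resisting = 58.6 + 194.0·tan24.6° = 58.6 + 88.8 = 147.4 kN/m
FS = 147.4 / 51.5 = 2.864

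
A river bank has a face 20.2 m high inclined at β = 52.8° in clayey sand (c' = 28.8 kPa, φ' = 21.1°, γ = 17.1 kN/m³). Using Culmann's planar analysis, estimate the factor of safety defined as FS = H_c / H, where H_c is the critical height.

H_c = (4c'/γ) · sinβ cosφ' / [1 − cos(β − φ')]
    = (4·28.8/17.1) · sin52.8°·cos21.1° / [1 − cos31.7°]
    = 6.737 · 0.7431 / 0.1492 = 33.56 m
FS = H_c / H = 33.56 / 20.2 = 1.661

FS = 1.66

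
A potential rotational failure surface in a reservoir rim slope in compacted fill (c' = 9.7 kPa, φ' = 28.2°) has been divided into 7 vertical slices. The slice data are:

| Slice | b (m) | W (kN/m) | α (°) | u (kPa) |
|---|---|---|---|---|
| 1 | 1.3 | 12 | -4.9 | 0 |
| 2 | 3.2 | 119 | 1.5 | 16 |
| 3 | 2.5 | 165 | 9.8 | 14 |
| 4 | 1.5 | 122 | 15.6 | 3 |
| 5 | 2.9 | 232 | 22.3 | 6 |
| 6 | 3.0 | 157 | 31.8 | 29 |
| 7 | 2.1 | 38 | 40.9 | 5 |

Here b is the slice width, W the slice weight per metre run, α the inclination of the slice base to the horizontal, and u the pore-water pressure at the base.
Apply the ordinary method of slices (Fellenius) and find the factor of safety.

FS = 1.84

Ordinary method of slices: FS = Σ[c'·Δl_i + (W_i cosα_i − u_i·Δl_i)·tanφ'] / Σ W_i sinα_i, with Δl_i = b_i / cosα_i.
Slice 1: Δl = 1.3/cos(-4.9°) = 1.305 m; N'_1 = 12·cos(-4.9°) − 0·1.305 = 12.0; c'Δl = 12.66; W sinα = -1.0
Slice 2: Δl = 3.2/cos1.5° = 3.201 m; N'_2 = 119·cos1.5° − 16·3.201 = 67.7; c'Δl = 31.05; W sinα = 3.1
Slice 3: Δl = 2.5/cos9.8° = 2.537 m; N'_3 = 165·cos9.8° − 14·2.537 = 127.1; c'Δl = 24.61; W sinα = 28.1
Slice 4: Δl = 1.5/cos15.6° = 1.557 m; N'_4 = 122·cos15.6° − 3·1.557 = 112.8; c'Δl = 15.11; W sinα = 32.8
Slice 5: Δl = 2.9/cos22.3° = 3.134 m; N'_5 = 232·cos22.3° − 6·3.134 = 195.8; c'Δl = 30.40; W sinα = 88.0
Slice 6: Δl = 3.0/cos31.8° = 3.530 m; N'_6 = 157·cos31.8° − 29·3.530 = 31.1; c'Δl = 34.24; W sinα = 82.7
Slice 7: Δl = 2.1/cos40.9° = 2.778 m; N'_7 = 38·cos40.9° − 5·2.778 = 14.8; c'Δl = 26.95; W sinα = 24.9
Σc'Δl = 175.0 kN/m; ΣN' = 561.3 kN/m; ΣW sinα = 258.6 kN/m
Resisting = 175.0 + 561.3·tan28.2° = 175.0 + 301.0 = 476.0 kN/m
FS = 476.0 / 258.6 = 1.841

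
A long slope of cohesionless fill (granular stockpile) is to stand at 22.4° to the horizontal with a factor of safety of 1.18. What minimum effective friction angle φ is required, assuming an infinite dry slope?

φ = 25.9°

FS = tanφ/tanβ ⇒ tanφ = FS · tanβ = 1.18 · tan22.4° = 0.4864
φ = arctan(0.4864) = 25.94°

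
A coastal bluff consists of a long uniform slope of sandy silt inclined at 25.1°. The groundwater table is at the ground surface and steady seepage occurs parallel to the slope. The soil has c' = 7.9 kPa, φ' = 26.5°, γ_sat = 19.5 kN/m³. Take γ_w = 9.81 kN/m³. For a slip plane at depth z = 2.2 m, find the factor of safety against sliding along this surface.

With seepage parallel to the slope and the water table at the surface, the effective normal stress on the slip plane uses the buoyant unit weight γ' = γ_sat − γ_w while the driving shear stress uses γ_sat:
FS = [c' + γ' z cos²β tanφ'] / [γ_sat z sinβ cosβ]
γ' = 19.5 − 9.81 = 9.69 kN/m³
Numerator = 7.9 + 9.69·2.2·cos²25.1°·tan26.5° = 7.9 + 9.69·2.2·0.8201·0.4986 = 16.616 kPa
Denominator = 19.5·2.2·sin25.1°·cos25.1° = 19.5·2.2·0.4242·0.9056 = 16.480 kPa
FS = 16.616 / 16.480 = 1.008

FS = 1.01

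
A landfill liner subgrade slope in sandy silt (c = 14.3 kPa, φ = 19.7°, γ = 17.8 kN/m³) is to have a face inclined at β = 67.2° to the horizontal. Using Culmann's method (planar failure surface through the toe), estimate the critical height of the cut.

H_c = 8.60 m

Culmann's analysis gives the critical failure plane at α_cr = (β + φ)/2 = (67.2 + 19.7)/2 = 43.5°, and the critical height
H_c = (4c/γ) · sinβ cosφ / [1 − cos(β − φ)]
    = (4·14.3/17.8) · sin67.2°·cos19.7° / [1 − cos(47.5°)]
    = 3.213 · 0.9219·0.9415 / [1 − 0.6756]
    = 3.213 · 0.8679 / 0.3244
    = 8.60 m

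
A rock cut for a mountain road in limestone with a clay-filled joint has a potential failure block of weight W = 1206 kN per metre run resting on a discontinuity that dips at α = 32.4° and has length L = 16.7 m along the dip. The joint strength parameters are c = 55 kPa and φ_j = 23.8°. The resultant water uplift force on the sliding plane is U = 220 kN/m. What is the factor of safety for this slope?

Resolving the block weight along and normal to the plane and applying the Mohr–Coulomb strength on the joint:
N' = W cosα − U = 1206·cos32.4° − 220 = 798.3 kN/m
Driving force T = W sinα = 1206·sin32.4° = 646.2 kN/m
Resisting force R = c·L + N'·tanφ_j = 55·16.7 + 798.3·tan23.8° = 918.5 + 352.1 = 1270.6 kN/m
FS = R / T = 1270.6 / 646.2 = 1.966

FS = 1.97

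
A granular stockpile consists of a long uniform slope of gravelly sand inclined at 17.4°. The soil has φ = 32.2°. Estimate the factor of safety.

FS = 2.01

For a dry cohesionless infinite slope the factor of safety is FS = tanφ / tanβ.
FS = tan32.2° / tan17.4° = 0.6297 / 0.3134 = 2.009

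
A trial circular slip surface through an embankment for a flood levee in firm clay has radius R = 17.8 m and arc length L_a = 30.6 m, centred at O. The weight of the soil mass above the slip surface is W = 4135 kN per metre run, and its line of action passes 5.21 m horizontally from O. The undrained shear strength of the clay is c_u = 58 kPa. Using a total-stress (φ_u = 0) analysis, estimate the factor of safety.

Taking moments about the centre O, the resisting moment is provided by the undrained shear strength acting along the arc:
M_R = c_u·L_a·R = 58·30.60·17.8 = 31591.4 kN·m/m
M_D = W·d = 4135·5.21 = 21543.3 kN·m/m
FS = M_R / M_D = 31591.4 / 21543.3 = 1.466

FS = 1.47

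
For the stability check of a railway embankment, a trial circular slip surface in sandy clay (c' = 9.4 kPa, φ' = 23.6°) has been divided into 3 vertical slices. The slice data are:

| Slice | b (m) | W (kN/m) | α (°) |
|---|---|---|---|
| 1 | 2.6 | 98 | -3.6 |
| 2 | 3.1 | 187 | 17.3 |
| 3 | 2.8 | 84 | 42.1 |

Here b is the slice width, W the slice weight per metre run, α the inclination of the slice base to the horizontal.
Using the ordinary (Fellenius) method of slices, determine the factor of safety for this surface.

FS = 2.25

Ordinary method of slices: FS = Σ[c'·Δl_i + (W_i cosα_i)·tanφ'] / Σ W_i sinα_i, with Δl_i = b_i / cosα_i.
Slice 1: Δl = 2.6/cos(-3.6°) = 2.605 m; N'_1 = 98·cos(-3.6°) = 97.8; c'Δl = 24.49; W sinα = -6.2
Slice 2: Δl = 3.1/cos17.3° = 3.247 m; N'_2 = 187·cos17.3° = 178.5; c'Δl = 30.52; W sinα = 55.6
Slice 3: Δl = 2.8/cos42.1° = 3.774 m; N'_3 = 84·cos42.1° = 62.3; c'Δl = 35.47; W sinα = 56.3
Σc'Δl = 90.5 kN/m; ΣN' = 338.7 kN/m; ΣW sinα = 105.8 kN/m
Resisting = 90.5 + 338.7·tan23.6° = 90.5 + 148.0 = 238.4 kN/m
FS = 238.4 / 105.8 = 2.254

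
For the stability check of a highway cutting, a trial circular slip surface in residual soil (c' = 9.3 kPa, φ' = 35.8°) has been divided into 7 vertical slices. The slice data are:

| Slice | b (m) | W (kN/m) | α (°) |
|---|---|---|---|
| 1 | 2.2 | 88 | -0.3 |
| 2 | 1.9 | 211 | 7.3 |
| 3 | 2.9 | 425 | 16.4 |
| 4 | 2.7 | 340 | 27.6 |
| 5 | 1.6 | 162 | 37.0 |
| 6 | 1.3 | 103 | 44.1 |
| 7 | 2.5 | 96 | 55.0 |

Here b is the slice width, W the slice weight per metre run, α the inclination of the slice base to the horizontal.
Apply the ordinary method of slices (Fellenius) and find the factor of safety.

Ordinary method of slices: FS = Σ[c'·Δl_i + (W_i cosα_i)·tanφ'] / Σ W_i sinα_i, with Δl_i = b_i / cosα_i.
Slice 1: Δl = 2.2/cos(-0.3°) = 2.200 m; N'_1 = 88·cos(-0.3°) = 88.0; c'Δl = 20.46; W sinα = -0.5
Slice 2: Δl = 1.9/cos7.3° = 1.916 m; N'_2 = 211·cos7.3° = 209.3; c'Δl = 17.81; W sinα = 26.8
Slice 3: Δl = 2.9/cos16.4° = 3.023 m; N'_3 = 425·cos16.4° = 407.7; c'Δl = 28.11; W sinα = 120.0
Slice 4: Δl = 2.7/cos27.6° = 3.047 m; N'_4 = 340·cos27.6° = 301.3; c'Δl = 28.33; W sinα = 157.5
Slice 5: Δl = 1.6/cos37.0° = 2.003 m; N'_5 = 162·cos37.0° = 129.4; c'Δl = 18.63; W sinα = 97.5
Slice 6: Δl = 1.3/cos44.1° = 1.810 m; N'_6 = 103·cos44.1° = 74.0; c'Δl = 16.84; W sinα = 71.7
Slice 7: Δl = 2.5/cos55.0° = 4.359 m; N'_7 = 96·cos55.0° = 55.1; c'Δl = 40.54; W sinα = 78.6
Σc'Δl = 170.7 kN/m; ΣN' = 1264.7 kN/m; ΣW sinα = 551.7 kN/m
Resisting = 170.7 + 1264.7·tan35.8° = 170.7 + 912.1 = 1082.9 kN/m
FS = 1082.9 / 551.7 = 1.963

FS = 1.96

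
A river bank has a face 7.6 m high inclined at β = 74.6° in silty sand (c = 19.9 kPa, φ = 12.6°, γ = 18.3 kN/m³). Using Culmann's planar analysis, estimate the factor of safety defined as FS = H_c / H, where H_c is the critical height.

FS = 1.02

H_c = (4c/γ) · sinβ cosφ / [1 − cos(β − φ)]
    = (4·19.9/18.3) · sin74.6°·cos12.6° / [1 − cos62.0°]
    = 4.350 · 0.9409 / 0.5305 = 7.71 m
FS = H_c / H = 7.71 / 7.6 = 1.015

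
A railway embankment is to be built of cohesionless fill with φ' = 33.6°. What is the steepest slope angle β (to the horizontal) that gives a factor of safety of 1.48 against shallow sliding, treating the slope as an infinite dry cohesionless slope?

β = 24.2°

For an infinite dry cohesionless slope FS = tanφ'/tanβ, so tanβ = tanφ' / FS.
tanβ = tan33.6° / 1.48 = 0.6644 / 1.48 = 0.4489
β = arctan(0.4489) = 24.18°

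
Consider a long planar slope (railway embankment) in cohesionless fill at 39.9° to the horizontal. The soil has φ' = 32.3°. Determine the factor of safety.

For a dry cohesionless infinite slope the factor of safety is FS = tanφ' / tanβ.
FS = tan32.3° / tan39.9° = 0.6322 / 0.8361 = 0.756

FS = 0.76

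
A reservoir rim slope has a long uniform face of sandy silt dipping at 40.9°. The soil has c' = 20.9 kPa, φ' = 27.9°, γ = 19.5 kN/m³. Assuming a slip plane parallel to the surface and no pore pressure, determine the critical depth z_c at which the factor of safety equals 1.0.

Setting FS = 1.00 in FS = [c' + γz cos²β tanφ'] / [γz sinβ cosβ] and solving for z:
z = c' / [γ cosβ (FS·sinβ − cosβ·tanφ')]
  = 20.9 / [19.5·cos40.9°·(1.00·sin40.9° − cos40.9°·tan27.9°)]
  = 20.9 / [19.5·0.7559·(1.00·0.6547 − 0.7559·0.5295)]
  = 20.9 / 3.7517 = 5.571 m

z_c = 5.57 m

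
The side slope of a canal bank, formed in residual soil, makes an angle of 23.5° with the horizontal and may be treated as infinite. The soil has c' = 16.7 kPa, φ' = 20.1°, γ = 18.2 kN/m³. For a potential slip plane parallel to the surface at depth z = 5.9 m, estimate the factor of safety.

For an infinite slope with a slip plane parallel to the surface (no pore pressure): FS = [c' + γz cos²β tanφ'] / [γz sinβ cosβ].
γz = 18.2·5.9 = 107.38 kN/m²
Numerator = 16.7 + 107.38·cos²23.5°·tan20.1° = 16.7 + 107.38·0.8410·0.3659 = 49.747 kPa
Denominator = 107.38·sin23.5°·cos23.5° = 107.38·0.3987·0.9171 = 39.266 kPa
FS = 49.747 / 39.266 = 1.267

FS = 1.27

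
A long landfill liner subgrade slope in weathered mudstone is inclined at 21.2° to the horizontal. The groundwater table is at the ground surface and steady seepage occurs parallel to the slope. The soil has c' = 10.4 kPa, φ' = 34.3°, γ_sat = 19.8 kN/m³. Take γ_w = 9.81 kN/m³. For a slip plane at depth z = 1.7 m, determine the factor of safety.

With seepage parallel to the slope and the water table at the surface, the effective normal stress on the slip plane uses the buoyant unit weight γ' = γ_sat − γ_w while the driving shear stress uses γ_sat:
FS = [c' + γ' z cos²β tanφ'] / [γ_sat z sinβ cosβ]
γ' = 19.8 − 9.81 = 9.99 kN/m³
Numerator = 10.4 + 9.99·1.7·cos²21.2°·tan34.3° = 10.4 + 9.99·1.7·0.8692·0.6822 = 20.470 kPa
Denominator = 19.8·1.7·sin21.2°·cos21.2° = 19.8·1.7·0.3616·0.9323 = 11.349 kPa
FS = 20.470 / 11.349 = 1.804

FS = 1.80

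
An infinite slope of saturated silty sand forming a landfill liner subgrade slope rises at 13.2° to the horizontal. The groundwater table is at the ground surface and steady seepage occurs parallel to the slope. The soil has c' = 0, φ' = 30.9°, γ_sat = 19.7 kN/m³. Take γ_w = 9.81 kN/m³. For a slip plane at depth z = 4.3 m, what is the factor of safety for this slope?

With seepage parallel to the slope and the water table at the surface, the effective normal stress on the slip plane uses the buoyant unit weight γ' = γ_sat − γ_w while the driving shear stress uses γ_sat:
FS = [c' + γ' z cos²β tanφ'] / [γ_sat z sinβ cosβ]
(For c' = 0 this reduces to FS = (γ'/γ_sat)·tanφ'/tanβ.)
γ' = 19.7 − 9.81 = 9.89 kN/m³
Numerator = 0.0 + 9.89·4.3·cos²13.2°·tan30.9° = 0.0 + 9.89·4.3·0.9479·0.5985 = 24.125 kPa
Denominator = 19.7·4.3·sin13.2°·cos13.2° = 19.7·4.3·0.2284·0.9736 = 18.833 kPa
FS = 24.125 / 18.833 = 1.281

FS = 1.28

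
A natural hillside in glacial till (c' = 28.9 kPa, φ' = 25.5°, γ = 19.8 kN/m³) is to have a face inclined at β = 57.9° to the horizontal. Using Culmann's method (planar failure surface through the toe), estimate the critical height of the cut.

Culmann's analysis gives the critical failure plane at α_cr = (β + φ')/2 = (57.9 + 25.5)/2 = 41.7°, and the critical height
H_c = (4c'/γ) · sinβ cosφ' / [1 − cos(β − φ')]
    = (4·28.9/19.8) · sin57.9°·cos25.5° / [1 − cos(32.4°)]
    = 5.838 · 0.8471·0.9026 / [1 − 0.8443]
    = 5.838 · 0.7646 / 0.1557
    = 28.68 m

H_c = 28.68 m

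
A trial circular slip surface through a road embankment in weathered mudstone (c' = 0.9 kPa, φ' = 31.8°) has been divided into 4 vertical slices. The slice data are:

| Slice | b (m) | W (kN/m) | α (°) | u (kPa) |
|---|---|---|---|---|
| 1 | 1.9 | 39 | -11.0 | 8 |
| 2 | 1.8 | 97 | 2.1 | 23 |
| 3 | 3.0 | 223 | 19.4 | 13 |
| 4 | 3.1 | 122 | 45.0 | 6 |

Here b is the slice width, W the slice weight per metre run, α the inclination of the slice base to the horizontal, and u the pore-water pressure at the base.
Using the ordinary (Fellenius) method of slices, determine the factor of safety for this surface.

Ordinary method of slices: FS = Σ[c'·Δl_i + (W_i cosα_i − u_i·Δl_i)·tanφ'] / Σ W_i sinα_i, with Δl_i = b_i / cosα_i.
Slice 1: Δl = 1.9/cos(-11.0°) = 1.936 m; N'_1 = 39·cos(-11.0°) − 8·1.936 = 22.8; c'Δl = 1.74; W sinα = -7.4
Slice 2: Δl = 1.8/cos2.1° = 1.801 m; N'_2 = 97·cos2.1° − 23·1.801 = 55.5; c'Δl = 1.62; W sinα = 3.6
Slice 3: Δl = 3.0/cos19.4° = 3.181 m; N'_3 = 223·cos19.4° − 13·3.181 = 169.0; c'Δl = 2.86; W sinα = 74.1
Slice 4: Δl = 3.1/cos45.0° = 4.384 m; N'_4 = 122·cos45.0° − 6·4.384 = 60.0; c'Δl = 3.95; W sinα = 86.3
Σc'Δl = 10.2 kN/m; ΣN' = 307.3 kN/m; ΣW sinα = 156.5 kN/m
Resisting = 10.2 + 307.3·tan31.8° = 10.2 + 190.5 = 200.7 kN/m
FS = 200.7 / 156.5 = 1.283

FS = 1.28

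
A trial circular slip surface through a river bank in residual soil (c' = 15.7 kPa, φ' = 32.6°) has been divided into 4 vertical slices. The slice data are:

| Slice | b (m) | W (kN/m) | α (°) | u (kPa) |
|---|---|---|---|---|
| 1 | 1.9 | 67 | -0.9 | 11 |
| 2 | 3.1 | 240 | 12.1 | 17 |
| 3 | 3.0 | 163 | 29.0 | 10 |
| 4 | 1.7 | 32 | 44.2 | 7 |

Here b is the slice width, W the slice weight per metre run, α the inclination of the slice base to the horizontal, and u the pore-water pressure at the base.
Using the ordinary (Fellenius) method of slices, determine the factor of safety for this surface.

Ordinary method of slices: FS = Σ[c'·Δl_i + (W_i cosα_i − u_i·Δl_i)·tanφ'] / Σ W_i sinα_i, with Δl_i = b_i / cosα_i.
Slice 1: Δl = 1.9/cos(-0.9°) = 1.900 m; N'_1 = 67·cos(-0.9°) − 11·1.900 = 46.1; c'Δl = 29.83; W sinα = -1.1
Slice 2: Δl = 3.1/cos12.1° = 3.170 m; N'_2 = 240·cos12.1° − 17·3.170 = 180.8; c'Δl = 49.78; W sinα = 50.3
Slice 3: Δl = 3.0/cos29.0° = 3.430 m; N'_3 = 163·cos29.0° − 10·3.430 = 108.3; c'Δl = 53.85; W sinα = 79.0
Slice 4: Δl = 1.7/cos44.2° = 2.371 m; N'_4 = 32·cos44.2° − 7·2.371 = 6.3; c'Δl = 37.23; W sinα = 22.3
Σc'Δl = 170.7 kN/m; ΣN' = 341.5 kN/m; ΣW sinα = 150.6 kN/m
Resisting = 170.7 + 341.5·tan32.6° = 170.7 + 218.4 = 389.1 kN/m
FS = 389.1 / 150.6 = 2.584

FS = 2.58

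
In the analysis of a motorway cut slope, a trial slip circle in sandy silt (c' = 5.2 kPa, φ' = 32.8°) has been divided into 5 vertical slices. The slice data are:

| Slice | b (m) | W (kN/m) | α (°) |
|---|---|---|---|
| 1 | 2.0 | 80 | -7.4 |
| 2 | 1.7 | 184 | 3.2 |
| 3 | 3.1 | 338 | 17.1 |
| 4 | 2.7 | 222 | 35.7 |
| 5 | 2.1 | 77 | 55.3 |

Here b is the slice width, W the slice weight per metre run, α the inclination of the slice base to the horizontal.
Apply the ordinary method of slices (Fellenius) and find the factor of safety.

Ordinary method of slices: FS = Σ[c'·Δl_i + (W_i cosα_i)·tanφ'] / Σ W_i sinα_i, with Δl_i = b_i / cosα_i.
Slice 1: Δl = 2.0/cos(-7.4°) = 2.017 m; N'_1 = 80·cos(-7.4°) = 79.3; c'Δl = 10.49; W sinα = -10.3
Slice 2: Δl = 1.7/cos3.2° = 1.703 m; N'_2 = 184·cos3.2° = 183.7; c'Δl = 8.85; W sinα = 10.3
Slice 3: Δl = 3.1/cos17.1° = 3.243 m; N'_3 = 338·cos17.1° = 323.1; c'Δl = 16.87; W sinα = 99.4
Slice 4: Δl = 2.7/cos35.7° = 3.325 m; N'_4 = 222·cos35.7° = 180.3; c'Δl = 17.29; W sinα = 129.5
Slice 5: Δl = 2.1/cos55.3° = 3.689 m; N'_5 = 77·cos55.3° = 43.8; c'Δl = 19.18; W sinα = 63.3
Σc'Δl = 72.7 kN/m; ΣN' = 810.2 kN/m; ΣW sinα = 292.2 kN/m
Resisting = 72.7 + 810.2·tan32.8° = 72.7 + 522.2 = 594.8 kN/m
FS = 594.8 / 292.2 = 2.036

FS = 2.04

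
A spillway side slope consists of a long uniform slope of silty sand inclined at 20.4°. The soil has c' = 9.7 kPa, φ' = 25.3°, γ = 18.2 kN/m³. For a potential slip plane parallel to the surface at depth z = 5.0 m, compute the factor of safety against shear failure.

For an infinite slope with a slip plane parallel to the surface (no pore pressure): FS = [c' + γz cos²β tanφ'] / [γz sinβ cosβ].
γz = 18.2·5.0 = 91.00 kN/m²
Numerator = 9.7 + 91.00·cos²20.4°·tan25.3° = 9.7 + 91.00·0.8785·0.4727 = 47.489 kPa
Denominator = 91.00·sin20.4°·cos20.4° = 91.00·0.3486·0.9373 = 29.731 kPa
FS = 47.489 / 29.731 = 1.597

FS = 1.60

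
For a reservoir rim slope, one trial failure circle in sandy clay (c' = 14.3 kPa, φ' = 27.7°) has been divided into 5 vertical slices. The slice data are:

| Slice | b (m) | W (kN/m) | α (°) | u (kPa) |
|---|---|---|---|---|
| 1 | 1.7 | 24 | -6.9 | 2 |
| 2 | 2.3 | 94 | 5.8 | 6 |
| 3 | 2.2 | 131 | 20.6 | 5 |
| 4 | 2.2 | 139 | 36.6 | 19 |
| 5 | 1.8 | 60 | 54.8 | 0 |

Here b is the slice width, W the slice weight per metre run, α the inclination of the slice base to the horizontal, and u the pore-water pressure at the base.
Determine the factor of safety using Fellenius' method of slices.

FS = 1.82

Ordinary method of slices: FS = Σ[c'·Δl_i + (W_i cosα_i − u_i·Δl_i)·tanφ'] / Σ W_i sinα_i, with Δl_i = b_i / cosα_i.
Slice 1: Δl = 1.7/cos(-6.9°) = 1.712 m; N'_1 = 24·cos(-6.9°) − 2·1.712 = 20.4; c'Δl = 24.49; W sinα = -2.9
Slice 2: Δl = 2.3/cos5.8° = 2.312 m; N'_2 = 94·cos5.8° − 6·2.312 = 79.6; c'Δl = 33.06; W sinα = 9.5
Slice 3: Δl = 2.2/cos20.6° = 2.350 m; N'_3 = 131·cos20.6° − 5·2.350 = 110.9; c'Δl = 33.61; W sinα = 46.1
Slice 4: Δl = 2.2/cos36.6° = 2.740 m; N'_4 = 139·cos36.6° − 19·2.740 = 59.5; c'Δl = 39.19; W sinα = 82.9
Slice 5: Δl = 1.8/cos54.8° = 3.123 m; N'_5 = 60·cos54.8° − 0·3.123 = 34.6; c'Δl = 44.65; W sinα = 49.0
Σc'Δl = 175.0 kN/m; ΣN' = 305.0 kN/m; ΣW sinα = 184.6 kN/m
Resisting = 175.0 + 305.0·tan27.7° = 175.0 + 160.1 = 335.1 kN/m
FS = 335.1 / 184.6 = 1.815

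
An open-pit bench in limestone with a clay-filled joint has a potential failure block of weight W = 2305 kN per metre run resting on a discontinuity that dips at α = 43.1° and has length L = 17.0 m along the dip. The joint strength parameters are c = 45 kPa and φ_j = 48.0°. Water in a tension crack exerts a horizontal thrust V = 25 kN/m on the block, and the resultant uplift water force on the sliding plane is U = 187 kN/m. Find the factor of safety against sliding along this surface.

Resolving the block weight along and normal to the plane and applying the Mohr–Coulomb strength on the joint:
N' = W cosα − U − V sinα = 2305·cos43.1° − 187 − 25·sin43.1° = 1478.9 kN/m
Driving force T = W sinα + V cosα = 2305·sin43.1° + 25·cos43.1° = 1593.2 kN/m
Resisting force R = c·L + N'·tanφ_j = 45·17.0 + 1478.9·tan48.0° = 765.0 + 1642.5 = 2407.5 kN/m
FS = R / T = 2407.5 / 1593.2 = 1.511

FS = 1.51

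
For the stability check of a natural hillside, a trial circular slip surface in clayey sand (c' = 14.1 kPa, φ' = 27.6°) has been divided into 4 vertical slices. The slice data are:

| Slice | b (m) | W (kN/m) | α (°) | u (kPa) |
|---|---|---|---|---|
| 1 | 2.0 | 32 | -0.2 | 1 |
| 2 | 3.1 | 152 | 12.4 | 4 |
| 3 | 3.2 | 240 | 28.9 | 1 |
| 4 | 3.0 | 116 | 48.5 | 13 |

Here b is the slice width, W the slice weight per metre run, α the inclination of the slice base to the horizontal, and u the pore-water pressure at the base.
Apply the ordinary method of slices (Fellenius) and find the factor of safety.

Ordinary method of slices: FS = Σ[c'·Δl_i + (W_i cosα_i − u_i·Δl_i)·tanφ'] / Σ W_i sinα_i, with Δl_i = b_i / cosα_i.
Slice 1: Δl = 2.0/cos(-0.2°) = 2.000 m; N'_1 = 32·cos(-0.2°) − 1·2.000 = 30.0; c'Δl = 28.20; W sinα = -0.1
Slice 2: Δl = 3.1/cos12.4° = 3.174 m; N'_2 = 152·cos12.4° − 4·3.174 = 135.8; c'Δl = 44.75; W sinα = 32.6
Slice 3: Δl = 3.2/cos28.9° = 3.655 m; N'_3 = 240·cos28.9° − 1·3.655 = 206.5; c'Δl = 51.54; W sinα = 116.0
Slice 4: Δl = 3.0/cos48.5° = 4.527 m; N'_4 = 116·cos48.5° − 13·4.527 = 18.0; c'Δl = 63.84; W sinα = 86.9
Σc'Δl = 188.3 kN/m; ΣN' = 390.2 kN/m; ΣW sinα = 235.4 kN/m
Resisting = 188.3 + 390.2·tan27.6° = 188.3 + 204.0 = 392.3 kN/m
FS = 392.3 / 235.4 = 1.667

FS = 1.67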